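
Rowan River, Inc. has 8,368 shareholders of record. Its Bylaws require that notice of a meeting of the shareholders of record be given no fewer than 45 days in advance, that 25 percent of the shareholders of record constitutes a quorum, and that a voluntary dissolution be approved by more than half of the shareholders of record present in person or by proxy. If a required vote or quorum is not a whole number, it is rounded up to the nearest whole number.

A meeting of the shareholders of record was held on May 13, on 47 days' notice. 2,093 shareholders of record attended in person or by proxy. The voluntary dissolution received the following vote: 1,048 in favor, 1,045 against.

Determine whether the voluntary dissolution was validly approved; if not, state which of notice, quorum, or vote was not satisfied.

Notice: 47 days given; 45 required. Satisfied.
Quorum: 25% of 8,368 = 2,092; 2,093 present. Satisfied.
Vote: requires a majority of those present (2,093); a majority of 2093 is 1047, so 1,047 needed; 1,048 in favor. Satisfied.

Valid — all requirements satisfied.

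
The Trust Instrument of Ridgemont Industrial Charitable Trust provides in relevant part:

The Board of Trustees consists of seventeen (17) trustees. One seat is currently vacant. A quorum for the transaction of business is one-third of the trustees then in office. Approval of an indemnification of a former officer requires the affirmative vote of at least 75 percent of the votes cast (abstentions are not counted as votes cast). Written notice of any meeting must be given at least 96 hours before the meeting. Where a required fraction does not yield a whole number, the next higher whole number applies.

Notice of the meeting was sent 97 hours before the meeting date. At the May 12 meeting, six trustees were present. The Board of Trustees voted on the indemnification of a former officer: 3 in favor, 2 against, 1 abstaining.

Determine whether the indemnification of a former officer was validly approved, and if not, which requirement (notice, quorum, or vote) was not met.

Notice: 97 hours given; 96 required (97 ≥ 96). Satisfied.
Quorum: 6 present; quorum is 6. Satisfied.
Vote: the indemnification of a former officer requires three-fourths of the votes cast (6 present − 1 abstaining = 5). 3/4 of 5 = 3.75, rounded up to 4, so 4 affirmative votes are needed; 3 voted in favor. Not satisfied.

Invalid — vote requirement not satisfied.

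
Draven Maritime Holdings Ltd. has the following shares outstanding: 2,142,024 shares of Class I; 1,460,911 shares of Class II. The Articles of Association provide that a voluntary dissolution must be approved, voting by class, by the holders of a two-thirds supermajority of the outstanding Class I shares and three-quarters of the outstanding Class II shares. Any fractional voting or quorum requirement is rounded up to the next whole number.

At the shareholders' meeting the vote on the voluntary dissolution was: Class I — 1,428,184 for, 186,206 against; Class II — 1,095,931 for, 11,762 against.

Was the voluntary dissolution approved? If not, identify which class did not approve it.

Class I: 2/3 of 2142024 = 1428016; 1,428,016 required, 1,428,184 in favor — approved.
Class II: 3/4 of 1460911 = 1095683.25, rounded up to 1095684; 1,095,684 required, 1,095,931 in favor — approved.

Approved — every class gave the required vote.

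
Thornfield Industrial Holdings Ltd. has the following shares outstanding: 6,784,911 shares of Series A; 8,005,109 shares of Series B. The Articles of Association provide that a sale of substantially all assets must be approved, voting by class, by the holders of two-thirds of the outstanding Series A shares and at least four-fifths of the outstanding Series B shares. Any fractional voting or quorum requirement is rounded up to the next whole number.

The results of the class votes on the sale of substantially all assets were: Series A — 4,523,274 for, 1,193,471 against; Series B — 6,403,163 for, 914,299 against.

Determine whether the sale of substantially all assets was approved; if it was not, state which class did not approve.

Not approved — the Series B shares did not give the required vote.

Series A: 2/3 of 6784911 = 4523274; 4,523,274 required, 4,523,274 in favor — approved.
Series B: 4/5 of 8005109 = 6404087.20, rounded up to 6404088; 6,404,088 required, 6,403,163 in favor — not approved.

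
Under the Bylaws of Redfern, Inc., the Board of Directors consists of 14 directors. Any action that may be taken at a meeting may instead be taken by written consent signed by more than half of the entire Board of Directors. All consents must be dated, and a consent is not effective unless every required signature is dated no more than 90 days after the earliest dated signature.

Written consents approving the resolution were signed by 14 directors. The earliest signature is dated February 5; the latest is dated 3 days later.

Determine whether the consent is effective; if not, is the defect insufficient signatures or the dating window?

Signatures required: more than half of 14 — a majority of 14 is 8, so 8 needed; 14 signed. Sufficient.
Dating window: the latest signature is 3 days after the earliest; the limit is 90 days. Within the window.

Effective — both the signature and dating-window requirements are satisfied.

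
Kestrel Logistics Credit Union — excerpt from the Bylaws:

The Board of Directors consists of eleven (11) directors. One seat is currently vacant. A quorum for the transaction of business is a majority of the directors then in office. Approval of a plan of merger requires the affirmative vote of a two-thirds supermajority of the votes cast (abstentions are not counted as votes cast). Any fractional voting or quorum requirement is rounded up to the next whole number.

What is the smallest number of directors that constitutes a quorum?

6

A majority of 10 is 6.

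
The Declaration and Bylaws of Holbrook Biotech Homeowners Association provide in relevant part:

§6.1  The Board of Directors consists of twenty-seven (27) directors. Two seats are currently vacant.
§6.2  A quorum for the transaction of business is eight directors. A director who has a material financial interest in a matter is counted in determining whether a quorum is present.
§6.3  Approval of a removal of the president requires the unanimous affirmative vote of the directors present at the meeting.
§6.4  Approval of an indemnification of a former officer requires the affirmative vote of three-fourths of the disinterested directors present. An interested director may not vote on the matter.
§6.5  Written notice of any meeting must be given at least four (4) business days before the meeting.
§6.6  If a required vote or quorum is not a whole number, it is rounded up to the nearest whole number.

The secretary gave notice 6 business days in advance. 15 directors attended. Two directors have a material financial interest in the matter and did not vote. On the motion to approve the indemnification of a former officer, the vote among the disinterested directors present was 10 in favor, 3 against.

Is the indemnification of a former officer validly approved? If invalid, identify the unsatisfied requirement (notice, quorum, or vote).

Notice: 6 business days given; 4 required (6 ≥ 4). Satisfied.
Quorum: 15 present (interested directors count toward quorum); quorum is 8. Satisfied.
Vote: the indemnification of a former officer requires three-fourths of the disinterested directors present (15 − 2 = 13). 3/4 of 13 = 9.75, rounded up to 10, so 10 affirmative votes are needed; 10 voted in favor. Satisfied.

Valid — all requirements satisfied.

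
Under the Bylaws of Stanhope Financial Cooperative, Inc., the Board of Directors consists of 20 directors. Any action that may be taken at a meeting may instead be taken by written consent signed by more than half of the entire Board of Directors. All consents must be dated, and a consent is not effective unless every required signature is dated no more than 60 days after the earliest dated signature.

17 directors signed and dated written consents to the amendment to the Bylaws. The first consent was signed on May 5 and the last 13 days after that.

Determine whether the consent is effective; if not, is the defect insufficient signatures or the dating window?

Signatures required: more than half of 20 — a majority of 20 is 11, so 11 needed; 17 signed. Sufficient.
Dating window: the latest signature is 13 days after the earliest; the limit is 60 days. Within the window.

Effective — both the signature and dating-window requirements are satisfied.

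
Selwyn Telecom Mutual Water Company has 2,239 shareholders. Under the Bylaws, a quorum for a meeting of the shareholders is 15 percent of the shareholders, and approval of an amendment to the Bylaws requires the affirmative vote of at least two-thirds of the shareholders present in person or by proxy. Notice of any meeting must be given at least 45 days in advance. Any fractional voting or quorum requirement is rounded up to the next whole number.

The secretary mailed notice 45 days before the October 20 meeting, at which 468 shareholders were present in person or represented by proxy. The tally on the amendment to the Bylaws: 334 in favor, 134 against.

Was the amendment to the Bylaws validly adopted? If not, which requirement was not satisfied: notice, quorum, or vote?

Valid — all requirements satisfied.

Notice: 45 days given; 45 required. Satisfied.
Quorum: 15% of 2,239 = 335.85, rounded up to 336; 468 present. Satisfied.
Vote: requires two-thirds of those present (468); 2/3 of 468 = 312, so 312 needed; 334 in favor. Satisfied.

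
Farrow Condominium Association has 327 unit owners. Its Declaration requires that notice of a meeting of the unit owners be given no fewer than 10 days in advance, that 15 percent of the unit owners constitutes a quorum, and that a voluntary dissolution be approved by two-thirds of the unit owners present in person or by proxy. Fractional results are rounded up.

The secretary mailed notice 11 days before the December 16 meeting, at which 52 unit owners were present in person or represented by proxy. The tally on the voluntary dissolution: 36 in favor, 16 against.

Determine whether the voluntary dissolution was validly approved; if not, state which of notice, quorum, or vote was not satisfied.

Valid — all requirements satisfied.

Notice: 11 days given; 10 required. Satisfied.
Quorum: 15% of 327 = 49.05, rounded up to 50; 52 present. Satisfied.
Vote: requires two-thirds of those present (52); 2/3 of 52 = 34.67, rounded up to 35, so 35 needed; 36 in favor. Satisfied.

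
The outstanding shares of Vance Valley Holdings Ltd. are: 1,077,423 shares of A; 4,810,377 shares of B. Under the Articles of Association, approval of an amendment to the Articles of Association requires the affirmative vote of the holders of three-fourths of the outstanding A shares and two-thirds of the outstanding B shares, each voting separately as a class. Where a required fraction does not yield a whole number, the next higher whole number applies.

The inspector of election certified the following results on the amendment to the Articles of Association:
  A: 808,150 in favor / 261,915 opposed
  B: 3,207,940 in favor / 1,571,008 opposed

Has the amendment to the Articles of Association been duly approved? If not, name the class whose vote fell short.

Approved — every class gave the required vote.

A: 3/4 of 1077423 = 808067.25, rounded up to 808068; 808,068 required, 808,150 in favor — approved.
B: 2/3 of 4810377 = 3206918; 3,206,918 required, 3,207,940 in favor — approved.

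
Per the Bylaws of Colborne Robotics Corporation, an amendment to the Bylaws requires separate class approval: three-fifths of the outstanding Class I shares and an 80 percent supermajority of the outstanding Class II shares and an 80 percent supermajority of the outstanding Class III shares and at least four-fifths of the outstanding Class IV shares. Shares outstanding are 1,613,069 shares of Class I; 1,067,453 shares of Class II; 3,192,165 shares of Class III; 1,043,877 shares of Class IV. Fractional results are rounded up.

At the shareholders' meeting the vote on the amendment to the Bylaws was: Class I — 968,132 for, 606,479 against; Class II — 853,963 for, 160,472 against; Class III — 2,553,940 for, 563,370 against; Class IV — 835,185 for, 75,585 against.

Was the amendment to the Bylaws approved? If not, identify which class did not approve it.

Class I: 3/5 of 1613069 = 967841.40, rounded up to 967842; 967,842 required, 968,132 in favor — approved.
Class II: 4/5 of 1067453 = 853962.40, rounded up to 853963; 853,963 required, 853,963 in favor — approved.
Class III: 4/5 of 3192165 = 2553732; 2,553,732 required, 2,553,940 in favor — approved.
Class IV: 4/5 of 1043877 = 835101.60, rounded up to 835102; 835,102 required, 835,185 in favor — approved.

Approved — every class gave the required vote.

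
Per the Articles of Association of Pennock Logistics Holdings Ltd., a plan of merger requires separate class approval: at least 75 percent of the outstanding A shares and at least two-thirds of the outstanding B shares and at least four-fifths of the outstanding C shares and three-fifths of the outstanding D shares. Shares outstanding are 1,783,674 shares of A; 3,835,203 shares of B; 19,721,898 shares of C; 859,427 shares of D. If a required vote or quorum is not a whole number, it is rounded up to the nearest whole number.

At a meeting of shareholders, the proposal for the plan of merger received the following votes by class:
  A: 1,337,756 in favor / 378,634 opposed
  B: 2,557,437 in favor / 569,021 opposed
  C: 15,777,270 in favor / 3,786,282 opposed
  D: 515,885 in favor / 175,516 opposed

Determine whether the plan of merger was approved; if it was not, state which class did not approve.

A: 3/4 of 1783674 = 1337755.50, rounded up to 1337756; 1,337,756 required, 1,337,756 in favor — approved.
B: 2/3 of 3835203 = 2556802; 2,556,802 required, 2,557,437 in favor — approved.
C: 4/5 of 19721898 = 15777518.40, rounded up to 15777519; 15,777,519 required, 15,777,270 in favor — not approved.
D: 3/5 of 859427 = 515656.20, rounded up to 515657; 515,657 required, 515,885 in favor — approved.

Not approved — the C shares did not give the required vote.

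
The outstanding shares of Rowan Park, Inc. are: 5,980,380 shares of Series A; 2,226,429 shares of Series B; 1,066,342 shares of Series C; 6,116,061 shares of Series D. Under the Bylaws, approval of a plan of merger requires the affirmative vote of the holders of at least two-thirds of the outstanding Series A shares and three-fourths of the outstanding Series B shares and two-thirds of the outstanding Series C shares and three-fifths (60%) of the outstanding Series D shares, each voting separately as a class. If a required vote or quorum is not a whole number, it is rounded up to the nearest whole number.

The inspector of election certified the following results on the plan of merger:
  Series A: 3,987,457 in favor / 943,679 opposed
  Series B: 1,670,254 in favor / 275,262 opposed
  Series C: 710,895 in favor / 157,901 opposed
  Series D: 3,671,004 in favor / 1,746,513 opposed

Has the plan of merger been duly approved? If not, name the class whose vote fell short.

Series A: 2/3 of 5980380 = 3986920; 3,986,920 required, 3,987,457 in favor — approved.
Series B: 3/4 of 2226429 = 1669821.75, rounded up to 1669822; 1,669,822 required, 1,670,254 in favor — approved.
Series C: 2/3 of 1066342 = 710894.67, rounded up to 710895; 710,895 required, 710,895 in favor — approved.
Series D: 3/5 of 6116061 = 3669636.60, rounded up to 3669637; 3,669,637 required, 3,671,004 in favor — approved.

Approved — every class gave the required vote.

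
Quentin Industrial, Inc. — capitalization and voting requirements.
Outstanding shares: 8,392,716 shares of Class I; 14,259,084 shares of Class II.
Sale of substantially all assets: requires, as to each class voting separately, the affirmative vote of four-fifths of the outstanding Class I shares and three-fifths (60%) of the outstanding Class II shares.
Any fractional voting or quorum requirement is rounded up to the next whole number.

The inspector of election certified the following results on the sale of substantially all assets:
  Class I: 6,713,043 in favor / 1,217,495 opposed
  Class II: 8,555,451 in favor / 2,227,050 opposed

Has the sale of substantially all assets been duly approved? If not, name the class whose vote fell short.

Class I: 4/5 of 8392716 = 6714172.80, rounded up to 6714173; 6,714,173 required, 6,713,043 in favor — not approved.
Class II: 3/5 of 14259084 = 8555450.40, rounded up to 8555451; 8,555,451 required, 8,555,451 in favor — approved.

Not approved — the Class I shares did not give the required vote.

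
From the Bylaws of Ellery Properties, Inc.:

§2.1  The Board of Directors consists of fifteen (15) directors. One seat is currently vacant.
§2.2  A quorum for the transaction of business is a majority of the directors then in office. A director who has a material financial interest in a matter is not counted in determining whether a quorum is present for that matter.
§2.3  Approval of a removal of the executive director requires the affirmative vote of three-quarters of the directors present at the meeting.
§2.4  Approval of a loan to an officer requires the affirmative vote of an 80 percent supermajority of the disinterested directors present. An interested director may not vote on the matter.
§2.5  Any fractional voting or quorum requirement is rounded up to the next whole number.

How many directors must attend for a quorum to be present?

A majority of 14 is 8.

8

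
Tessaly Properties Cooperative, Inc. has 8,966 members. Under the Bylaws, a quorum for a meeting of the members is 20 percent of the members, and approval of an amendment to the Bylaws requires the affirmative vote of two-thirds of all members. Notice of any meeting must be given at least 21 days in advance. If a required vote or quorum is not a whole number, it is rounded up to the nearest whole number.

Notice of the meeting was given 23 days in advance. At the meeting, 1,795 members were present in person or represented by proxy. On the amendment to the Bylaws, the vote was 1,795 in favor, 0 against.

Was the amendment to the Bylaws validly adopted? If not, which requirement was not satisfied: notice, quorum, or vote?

Notice: 23 days given; 21 required. Satisfied.
Quorum: 20% of 8,966 = 1,793.20, rounded up to 1,794; 1,795 present. Satisfied.
Vote: requires two-thirds of all members (8,966); 2/3 of 8966 = 5977.33, rounded up to 5978, so 5,978 needed; 1,795 in favor. Not satisfied.

Invalid — vote requirement not satisfied.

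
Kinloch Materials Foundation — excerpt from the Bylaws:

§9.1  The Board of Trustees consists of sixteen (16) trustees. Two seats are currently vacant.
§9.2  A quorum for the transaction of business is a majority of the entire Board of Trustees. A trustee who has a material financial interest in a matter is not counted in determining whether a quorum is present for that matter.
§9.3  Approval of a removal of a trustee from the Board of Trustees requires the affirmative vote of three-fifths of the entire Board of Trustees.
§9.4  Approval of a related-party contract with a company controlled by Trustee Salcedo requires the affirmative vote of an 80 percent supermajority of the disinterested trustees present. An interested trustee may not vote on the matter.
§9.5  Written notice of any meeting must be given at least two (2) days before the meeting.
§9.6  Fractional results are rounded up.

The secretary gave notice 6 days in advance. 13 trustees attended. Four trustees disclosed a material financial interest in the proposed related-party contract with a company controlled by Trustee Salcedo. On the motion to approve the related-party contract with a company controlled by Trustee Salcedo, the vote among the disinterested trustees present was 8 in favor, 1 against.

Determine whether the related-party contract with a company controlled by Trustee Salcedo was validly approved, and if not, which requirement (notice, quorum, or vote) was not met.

Valid — all requirements satisfied.

Notice: 6 days given; 2 required (6 ≥ 2). Satisfied.
Quorum: 13 present, but the 4 interested trustees do not count, leaving 9. Quorum is 9. Satisfied.
Vote: the related-party contract with a company controlled by Trustee Salcedo requires four-fifths of the disinterested trustees present (13 − 4 = 9). 4/5 of 9 = 7.20, rounded up to 8, so 8 affirmative votes are needed; 8 voted in favor. Satisfied.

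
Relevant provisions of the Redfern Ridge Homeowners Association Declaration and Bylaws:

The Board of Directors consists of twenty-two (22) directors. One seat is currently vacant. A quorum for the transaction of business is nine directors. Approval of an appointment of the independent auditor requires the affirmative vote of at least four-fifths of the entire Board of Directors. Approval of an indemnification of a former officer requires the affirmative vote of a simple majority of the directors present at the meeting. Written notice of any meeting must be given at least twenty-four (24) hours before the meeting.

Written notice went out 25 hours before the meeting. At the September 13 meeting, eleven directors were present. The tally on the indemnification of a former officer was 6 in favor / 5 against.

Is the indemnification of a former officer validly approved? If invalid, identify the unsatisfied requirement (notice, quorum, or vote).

Valid — all requirements satisfied.

Notice: 25 hours given; 24 required (25 ≥ 24). Satisfied.
Quorum: 11 present; quorum is 9. Satisfied.
Vote: the indemnification of a former officer requires a majority of the directors present (11). A majority of 11 is 6, so 6 affirmative votes are needed; 6 voted in favor. Satisfied.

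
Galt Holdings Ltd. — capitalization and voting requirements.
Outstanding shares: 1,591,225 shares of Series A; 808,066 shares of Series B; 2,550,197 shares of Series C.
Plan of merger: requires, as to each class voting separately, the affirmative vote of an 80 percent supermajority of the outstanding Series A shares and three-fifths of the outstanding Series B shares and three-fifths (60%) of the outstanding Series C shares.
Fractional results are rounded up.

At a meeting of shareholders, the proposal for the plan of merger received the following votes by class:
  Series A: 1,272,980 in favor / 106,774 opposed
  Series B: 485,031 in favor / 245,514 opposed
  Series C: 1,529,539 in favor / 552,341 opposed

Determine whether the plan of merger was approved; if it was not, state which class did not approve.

Not approved — the Series C shares did not give the required vote.

Series A: 4/5 of 1591225 = 1272980; 1,272,980 required, 1,272,980 in favor — approved.
Series B: 3/5 of 808066 = 484839.60, rounded up to 484840; 484,840 required, 485,031 in favor — approved.
Series C: 3/5 of 2550197 = 1530118.20, rounded up to 1530119; 1,530,119 required, 1,529,539 in favor — not approved.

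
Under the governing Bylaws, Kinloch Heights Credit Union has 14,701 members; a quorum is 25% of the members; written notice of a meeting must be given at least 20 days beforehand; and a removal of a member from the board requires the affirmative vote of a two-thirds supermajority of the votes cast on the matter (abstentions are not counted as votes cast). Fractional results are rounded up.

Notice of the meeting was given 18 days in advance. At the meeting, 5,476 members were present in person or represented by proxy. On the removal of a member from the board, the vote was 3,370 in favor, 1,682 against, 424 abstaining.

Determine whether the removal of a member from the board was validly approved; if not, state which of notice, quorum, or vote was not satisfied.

Invalid — notice requirement not satisfied.

Notice: 18 days given; 20 required. Not satisfied.
Quorum: 25% of 14,701 = 3,675.25, rounded up to 3,676; 5,476 present. Satisfied.
Vote: requires two-thirds of the votes cast (5,476 − 424 abstaining = 5,052); 2/3 of 5052 = 3368, so 3,368 needed; 3,370 in favor. Satisfied.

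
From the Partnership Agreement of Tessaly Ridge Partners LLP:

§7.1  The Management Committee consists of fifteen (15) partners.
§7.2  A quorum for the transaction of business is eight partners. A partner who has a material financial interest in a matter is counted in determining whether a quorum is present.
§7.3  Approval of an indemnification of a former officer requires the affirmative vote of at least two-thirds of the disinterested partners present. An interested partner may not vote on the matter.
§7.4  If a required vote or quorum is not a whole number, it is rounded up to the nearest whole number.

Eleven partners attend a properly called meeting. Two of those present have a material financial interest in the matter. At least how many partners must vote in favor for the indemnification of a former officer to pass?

The indemnification of a former officer requires two-thirds of the disinterested partners present (11 − 2 = 9).
2/3 of 9 = 6.

6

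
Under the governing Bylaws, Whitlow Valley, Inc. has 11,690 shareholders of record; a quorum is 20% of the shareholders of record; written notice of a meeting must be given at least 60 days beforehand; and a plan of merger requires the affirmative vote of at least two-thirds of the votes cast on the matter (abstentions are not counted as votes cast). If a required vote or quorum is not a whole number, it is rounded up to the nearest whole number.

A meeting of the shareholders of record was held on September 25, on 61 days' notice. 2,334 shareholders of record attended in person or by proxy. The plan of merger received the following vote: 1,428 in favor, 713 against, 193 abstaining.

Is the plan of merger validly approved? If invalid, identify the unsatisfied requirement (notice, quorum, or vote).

Notice: 61 days given; 60 required. Satisfied.
Quorum: 20% of 11,690 = 2,338; 2,334 present. Not satisfied.
Vote: requires two-thirds of the votes cast (2,334 − 193 abstaining = 2,141); 2/3 of 2141 = 1427.33, rounded up to 1428, so 1,428 needed; 1,428 in favor. Satisfied.

Invalid — quorum requirement not satisfied.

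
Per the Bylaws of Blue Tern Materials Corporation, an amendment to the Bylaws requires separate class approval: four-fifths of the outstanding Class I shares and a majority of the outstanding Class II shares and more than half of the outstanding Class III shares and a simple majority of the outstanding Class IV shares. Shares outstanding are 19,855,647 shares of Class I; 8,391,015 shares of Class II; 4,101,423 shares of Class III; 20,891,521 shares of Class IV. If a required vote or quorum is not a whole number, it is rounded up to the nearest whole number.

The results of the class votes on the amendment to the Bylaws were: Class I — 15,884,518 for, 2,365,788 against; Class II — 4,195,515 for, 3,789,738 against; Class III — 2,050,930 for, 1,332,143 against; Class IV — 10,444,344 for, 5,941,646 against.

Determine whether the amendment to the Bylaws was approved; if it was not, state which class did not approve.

Not approved — the Class IV shares did not give the required vote.

Class I: 4/5 of 19855647 = 15884517.60, rounded up to 15884518; 15,884,518 required, 15,884,518 in favor — approved.
Class II: a majority of 8391015 is 4195508; 4,195,508 required, 4,195,515 in favor — approved.
Class III: a majority of 4101423 is 2050712; 2,050,712 required, 2,050,930 in favor — approved.
Class IV: a majority of 20891521 is 10445761; 10,445,761 required, 10,444,344 in favor — not approved.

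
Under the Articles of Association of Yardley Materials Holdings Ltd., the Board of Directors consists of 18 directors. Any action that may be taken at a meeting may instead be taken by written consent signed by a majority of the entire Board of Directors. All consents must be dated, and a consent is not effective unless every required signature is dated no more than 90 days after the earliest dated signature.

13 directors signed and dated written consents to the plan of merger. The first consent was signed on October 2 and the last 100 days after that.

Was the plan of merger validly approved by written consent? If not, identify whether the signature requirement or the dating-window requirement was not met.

Not effective — dating-window requirement not satisfied.

Signatures required: a majority of 18 — a majority of 18 is 10, so 10 needed; 13 signed. Sufficient.
Dating window: the latest signature is 100 days after the earliest; the limit is 90 days. Outside the window.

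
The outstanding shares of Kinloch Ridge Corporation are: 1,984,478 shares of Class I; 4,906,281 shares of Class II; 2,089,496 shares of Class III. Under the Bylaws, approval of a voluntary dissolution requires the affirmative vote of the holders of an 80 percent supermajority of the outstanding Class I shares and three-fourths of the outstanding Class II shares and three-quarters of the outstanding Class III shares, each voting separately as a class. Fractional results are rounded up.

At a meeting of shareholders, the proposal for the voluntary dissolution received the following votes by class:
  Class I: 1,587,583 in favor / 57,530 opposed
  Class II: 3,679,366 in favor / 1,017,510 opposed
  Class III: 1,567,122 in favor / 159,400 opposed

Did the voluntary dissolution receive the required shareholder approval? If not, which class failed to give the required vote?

Not approved — the Class II shares did not give the required vote.

Class I: 4/5 of 1984478 = 1587582.40, rounded up to 1587583; 1,587,583 required, 1,587,583 in favor — approved.
Class II: 3/4 of 4906281 = 3679710.75, rounded up to 3679711; 3,679,711 required, 3,679,366 in favor — not approved.
Class III: 3/4 of 2089496 = 1567122; 1,567,122 required, 1,567,122 in favor — approved.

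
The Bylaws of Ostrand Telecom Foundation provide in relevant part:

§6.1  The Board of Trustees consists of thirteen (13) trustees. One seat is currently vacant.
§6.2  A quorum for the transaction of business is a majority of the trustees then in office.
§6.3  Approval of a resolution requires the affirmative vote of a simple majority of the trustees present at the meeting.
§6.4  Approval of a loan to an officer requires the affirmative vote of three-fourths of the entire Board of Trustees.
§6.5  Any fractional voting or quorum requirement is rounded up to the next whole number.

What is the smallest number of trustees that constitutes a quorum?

A majority of 12 is 7.

7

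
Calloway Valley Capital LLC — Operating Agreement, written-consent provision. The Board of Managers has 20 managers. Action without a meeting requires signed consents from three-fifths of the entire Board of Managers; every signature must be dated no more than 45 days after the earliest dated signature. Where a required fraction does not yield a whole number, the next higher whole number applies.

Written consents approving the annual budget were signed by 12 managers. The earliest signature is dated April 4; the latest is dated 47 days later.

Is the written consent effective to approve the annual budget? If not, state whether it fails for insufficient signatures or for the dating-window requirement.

Not effective — dating-window requirement not satisfied.

Signatures required: three-fifths of 20 — 3/5 of 20 = 12, so 12 needed; 12 signed. Sufficient.
Dating window: the latest signature is 47 days after the earliest; the limit is 45 days. Outside the window.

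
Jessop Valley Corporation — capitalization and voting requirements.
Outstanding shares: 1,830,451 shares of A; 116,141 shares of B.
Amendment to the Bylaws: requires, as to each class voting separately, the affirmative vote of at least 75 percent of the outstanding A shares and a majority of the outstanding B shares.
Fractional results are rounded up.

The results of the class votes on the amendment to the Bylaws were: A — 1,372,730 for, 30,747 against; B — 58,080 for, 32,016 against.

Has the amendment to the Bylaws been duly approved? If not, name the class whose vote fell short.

Not approved — the A shares did not give the required vote.

A: 3/4 of 1830451 = 1372838.25, rounded up to 1372839; 1,372,839 required, 1,372,730 in favor — not approved.
B: a majority of 116141 is 58071; 58,071 required, 58,080 in favor — approved.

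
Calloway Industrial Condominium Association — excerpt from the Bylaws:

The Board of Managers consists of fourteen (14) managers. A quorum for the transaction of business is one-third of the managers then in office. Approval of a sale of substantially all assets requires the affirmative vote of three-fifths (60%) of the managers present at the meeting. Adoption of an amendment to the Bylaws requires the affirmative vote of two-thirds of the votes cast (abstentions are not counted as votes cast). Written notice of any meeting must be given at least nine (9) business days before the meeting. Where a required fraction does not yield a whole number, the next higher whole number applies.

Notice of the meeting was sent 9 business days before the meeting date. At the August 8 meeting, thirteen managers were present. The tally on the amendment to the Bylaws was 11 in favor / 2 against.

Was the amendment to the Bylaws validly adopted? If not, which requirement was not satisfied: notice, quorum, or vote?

Valid — all requirements satisfied.

Notice: 9 business days given; 9 required (9 ≥ 9). Satisfied.
Quorum: 13 present; quorum is 5. Satisfied.
Vote: the amendment to the Bylaws requires two-thirds of the votes cast (13). 2/3 of 13 = 8.67, rounded up to 9, so 9 affirmative votes are needed; 11 voted in favor. Satisfied.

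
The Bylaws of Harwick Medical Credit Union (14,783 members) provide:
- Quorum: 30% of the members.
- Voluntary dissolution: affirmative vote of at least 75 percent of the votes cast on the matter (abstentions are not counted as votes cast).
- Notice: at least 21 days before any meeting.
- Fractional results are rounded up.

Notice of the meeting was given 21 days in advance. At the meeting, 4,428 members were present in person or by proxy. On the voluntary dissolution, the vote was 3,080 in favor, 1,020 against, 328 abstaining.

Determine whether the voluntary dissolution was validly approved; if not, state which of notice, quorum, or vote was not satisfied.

Notice: 21 days given; 21 required. Satisfied.
Quorum: 30% of 14,783 = 4,434.90, rounded up to 4,435; 4,428 present. Not satisfied.
Vote: requires three-fourths of the votes cast (4,428 − 328 abstaining = 4,100); 3/4 of 4100 = 3075, so 3,075 needed; 3,080 in favor. Satisfied.

Invalid — quorum requirement not satisfied.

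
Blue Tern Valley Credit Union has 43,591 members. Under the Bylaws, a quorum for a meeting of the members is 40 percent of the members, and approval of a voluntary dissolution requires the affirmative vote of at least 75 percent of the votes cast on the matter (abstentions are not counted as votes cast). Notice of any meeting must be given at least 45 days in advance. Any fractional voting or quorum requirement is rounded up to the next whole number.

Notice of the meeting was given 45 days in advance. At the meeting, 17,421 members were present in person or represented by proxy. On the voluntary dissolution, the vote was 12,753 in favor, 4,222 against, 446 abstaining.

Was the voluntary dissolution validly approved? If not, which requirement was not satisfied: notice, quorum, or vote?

Notice: 45 days given; 45 required. Satisfied.
Quorum: 40% of 43,591 = 17,436.40, rounded up to 17,437; 17,421 present. Not satisfied.
Vote: requires three-fourths of the votes cast (17,421 − 446 abstaining = 16,975); 3/4 of 16975 = 12731.25, rounded up to 12732, so 12,732 needed; 12,753 in favor. Satisfied.

Invalid — quorum requirement not satisfied.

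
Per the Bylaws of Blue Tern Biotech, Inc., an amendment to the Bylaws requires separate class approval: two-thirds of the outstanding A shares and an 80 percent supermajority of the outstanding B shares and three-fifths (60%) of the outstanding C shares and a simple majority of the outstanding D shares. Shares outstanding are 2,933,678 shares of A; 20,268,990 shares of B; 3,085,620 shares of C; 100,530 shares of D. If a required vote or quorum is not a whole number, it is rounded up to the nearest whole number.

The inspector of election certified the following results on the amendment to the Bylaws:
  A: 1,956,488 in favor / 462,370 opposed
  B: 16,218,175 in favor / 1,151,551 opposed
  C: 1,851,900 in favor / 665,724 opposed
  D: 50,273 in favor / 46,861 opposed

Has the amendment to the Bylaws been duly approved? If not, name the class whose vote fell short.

A: 2/3 of 2933678 = 1955785.33, rounded up to 1955786; 1,955,786 required, 1,956,488 in favor — approved.
B: 4/5 of 20268990 = 16215192; 16,215,192 required, 16,218,175 in favor — approved.
C: 3/5 of 3085620 = 1851372; 1,851,372 required, 1,851,900 in favor — approved.
D: a majority of 100530 is 50266; 50,266 required, 50,273 in favor — approved.

Approved — every class gave the required vote.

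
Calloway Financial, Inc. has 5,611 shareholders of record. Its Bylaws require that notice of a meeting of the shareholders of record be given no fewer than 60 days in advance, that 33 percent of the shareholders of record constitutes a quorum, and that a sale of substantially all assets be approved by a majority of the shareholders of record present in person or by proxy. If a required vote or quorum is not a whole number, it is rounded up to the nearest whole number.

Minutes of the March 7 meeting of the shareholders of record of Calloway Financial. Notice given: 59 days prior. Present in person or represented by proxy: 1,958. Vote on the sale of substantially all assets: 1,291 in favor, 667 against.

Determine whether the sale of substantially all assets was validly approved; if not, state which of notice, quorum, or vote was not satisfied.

Invalid — notice requirement not satisfied.

Notice: 59 days given; 60 required. Not satisfied.
Quorum: 33% of 5,611 = 1,851.63, rounded up to 1,852; 1,958 present. Satisfied.
Vote: requires a majority of those present (1,958); a majority of 1958 is 980, so 980 needed; 1,291 in favor. Satisfied.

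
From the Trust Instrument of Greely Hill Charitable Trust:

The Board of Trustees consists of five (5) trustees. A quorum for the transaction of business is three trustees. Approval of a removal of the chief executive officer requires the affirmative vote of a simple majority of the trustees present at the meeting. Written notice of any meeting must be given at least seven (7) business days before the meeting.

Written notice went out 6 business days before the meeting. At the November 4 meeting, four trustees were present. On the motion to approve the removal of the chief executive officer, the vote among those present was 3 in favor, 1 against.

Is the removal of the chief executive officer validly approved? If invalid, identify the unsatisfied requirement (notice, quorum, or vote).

Invalid — notice requirement not satisfied.

Notice: 6 business days given; 7 required (6 < 7). Not satisfied.
Quorum: 4 present; quorum is 3. Satisfied.
Vote: the removal of the chief executive officer requires a majority of the trustees present (4). A majority of 4 is 3, so 3 affirmative votes are needed; 3 voted in favor. Satisfied.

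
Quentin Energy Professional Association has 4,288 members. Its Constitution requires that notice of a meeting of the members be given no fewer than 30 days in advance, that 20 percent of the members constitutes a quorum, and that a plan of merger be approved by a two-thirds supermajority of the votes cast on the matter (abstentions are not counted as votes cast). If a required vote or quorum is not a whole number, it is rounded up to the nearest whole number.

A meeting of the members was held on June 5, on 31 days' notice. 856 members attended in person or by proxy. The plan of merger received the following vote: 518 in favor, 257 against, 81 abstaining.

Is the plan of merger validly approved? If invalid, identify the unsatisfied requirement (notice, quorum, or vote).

Invalid — quorum requirement not satisfied.

Notice: 31 days given; 30 required. Satisfied.
Quorum: 20% of 4,288 = 857.60, rounded up to 858; 856 present. Not satisfied.
Vote: requires two-thirds of the votes cast (856 − 81 abstaining = 775); 2/3 of 775 = 516.67, rounded up to 517, so 517 needed; 518 in favor. Satisfied.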